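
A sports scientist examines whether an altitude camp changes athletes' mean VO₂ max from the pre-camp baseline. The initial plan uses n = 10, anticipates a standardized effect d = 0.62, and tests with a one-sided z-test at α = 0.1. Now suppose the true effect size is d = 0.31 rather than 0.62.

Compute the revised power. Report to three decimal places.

Power ≈ 0.382

With d = 0.31: δ = d·√n = 0.31 × √10 = 0.9803. Critical value z_{0.1} = 1.282.
Revised power = P(Z > 1.282 − δ) = Φ(-0.301) = 0.3816.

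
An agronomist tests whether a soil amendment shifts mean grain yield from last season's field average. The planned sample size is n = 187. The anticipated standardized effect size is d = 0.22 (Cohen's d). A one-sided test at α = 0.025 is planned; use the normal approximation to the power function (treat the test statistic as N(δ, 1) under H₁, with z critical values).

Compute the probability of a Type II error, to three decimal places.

β ≈ 0.147

Noncentrality parameter: δ = d·√n = 0.22 × √187 = 3.0085
Critical value for a one-sided test at α = 0.025: z_α = 1.960.
Power = P(Z > 1.960 − δ) = Φ(1.048) = 0.8528.
Type II error: β = 1 − power = 1 − 0.8528 = 0.1472.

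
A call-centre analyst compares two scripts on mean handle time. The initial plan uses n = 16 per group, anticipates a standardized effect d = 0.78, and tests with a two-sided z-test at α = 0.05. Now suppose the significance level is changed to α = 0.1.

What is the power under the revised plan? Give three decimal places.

δ = d·√(n/2) = 0.78 × √(16/2) = 2.2062 (unchanged). New critical value: z_{0.05} = 1.645.
Revised power = Φ(δ − 1.645) + Φ(−δ − 1.645) = Φ(0.561) + Φ(-3.851) = 0.7127 + 0.0001 = 0.7128.

Power ≈ 0.713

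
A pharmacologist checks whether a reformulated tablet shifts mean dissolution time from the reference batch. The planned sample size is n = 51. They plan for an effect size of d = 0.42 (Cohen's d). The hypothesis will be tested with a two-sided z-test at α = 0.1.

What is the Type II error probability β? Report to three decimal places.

β ≈ 0.088

Noncentrality parameter: δ = d·√n = 0.42 × √51 = 2.9994
Critical value for a two-sided test at α = 0.1: z_{α/2} = 1.645.
Power = Φ(δ − 1.645) + Φ(−δ − 1.645) = Φ(1.355) + Φ(-4.644) = 0.9122 + 0.0000 = 0.9122.
Type II error: β = 1 − power = 1 − 0.9122 = 0.0878.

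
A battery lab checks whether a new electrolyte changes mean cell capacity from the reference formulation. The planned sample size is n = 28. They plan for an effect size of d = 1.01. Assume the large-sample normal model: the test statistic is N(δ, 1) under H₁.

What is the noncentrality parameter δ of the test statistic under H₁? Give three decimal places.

δ ≈ 5.344

δ = d·√n = 1.01 × √28 = 5.3444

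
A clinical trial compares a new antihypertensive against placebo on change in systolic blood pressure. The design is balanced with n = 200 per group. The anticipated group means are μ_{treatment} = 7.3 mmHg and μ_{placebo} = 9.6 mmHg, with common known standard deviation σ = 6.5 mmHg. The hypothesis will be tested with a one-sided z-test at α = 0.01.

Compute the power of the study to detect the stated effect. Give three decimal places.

Power ≈ 0.887

Standardized effect: d = |μ_{treatment} − μ_{placebo}| / σ = |7.3 − 9.6| / 6.5 = 0.3538
Noncentrality parameter: δ = d·√(n/2) = 0.3538 × √(200/2) = 3.5385
Critical value for a one-sided test at α = 0.01: z_α = 2.326.
Power = P(Z > 2.326 − δ) = Φ(1.212) = 0.8873.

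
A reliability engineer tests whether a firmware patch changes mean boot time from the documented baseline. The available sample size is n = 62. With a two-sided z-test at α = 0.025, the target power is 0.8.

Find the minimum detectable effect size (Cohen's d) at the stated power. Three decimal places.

d ≈ 0.392

Need Φ(δ − 2.241) = 0.8, so δ = 2.241 + 0.842 = 3.083.
(The second rejection-region term Φ(−δ − z_{α/2}) is negligible and dropped.)
δ = d·√n ⇒ d = δ/√n = 3.083/√62 = 0.3915.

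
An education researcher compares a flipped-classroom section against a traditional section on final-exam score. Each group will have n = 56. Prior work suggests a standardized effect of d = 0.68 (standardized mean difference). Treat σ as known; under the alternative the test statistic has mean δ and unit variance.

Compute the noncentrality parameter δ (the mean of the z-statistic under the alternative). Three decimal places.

δ ≈ 3.598

δ = d·√(n/2) = 0.68 × √(56/2) = 3.5982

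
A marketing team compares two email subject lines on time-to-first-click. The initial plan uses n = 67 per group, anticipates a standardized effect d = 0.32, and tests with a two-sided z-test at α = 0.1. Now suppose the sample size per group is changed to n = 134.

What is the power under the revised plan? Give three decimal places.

Power ≈ 0.835

With n = 134 per group: δ = d·√(n/2) = 0.32 × √(134/2) = 2.6193. Critical value z_{0.05} = 1.645.
Revised power = Φ(δ − 1.645) + Φ(−δ − 1.645) = Φ(0.974) + Φ(-4.264) = 0.8351 + 0.0000 = 0.8351.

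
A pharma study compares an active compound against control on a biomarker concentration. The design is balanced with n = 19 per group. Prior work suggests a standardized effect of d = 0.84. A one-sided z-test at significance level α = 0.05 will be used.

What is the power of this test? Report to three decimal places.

Power ≈ 0.827

Noncentrality parameter: δ = d·√(n/2) = 0.84 × √(19/2) = 2.5891
Critical value for a one-sided test at α = 0.05: z_α = 1.645.
Power = Φ(δ − 1.645) = Φ(0.944) = 0.8275.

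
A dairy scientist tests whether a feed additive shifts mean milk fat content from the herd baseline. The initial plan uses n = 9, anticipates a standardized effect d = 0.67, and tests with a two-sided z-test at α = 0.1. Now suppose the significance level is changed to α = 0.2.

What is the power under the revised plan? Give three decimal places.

Power ≈ 0.767

δ = d·√n = 0.67 × √9 = 2.0100 (unchanged). New critical value: z_{0.1} = 1.282.
Revised power = Φ(δ − 1.282) + Φ(−δ − 1.282) = Φ(0.728) + Φ(-3.292) = 0.7668 + 0.0005 = 0.7673.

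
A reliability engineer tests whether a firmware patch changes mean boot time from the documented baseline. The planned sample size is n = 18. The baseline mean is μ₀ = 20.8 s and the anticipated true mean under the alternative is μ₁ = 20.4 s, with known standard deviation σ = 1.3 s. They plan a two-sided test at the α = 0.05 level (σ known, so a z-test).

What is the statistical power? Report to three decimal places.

Standardized effect: d = |μ₁ − μ₀| / σ = |20.4 − 20.8| / 1.3 = 0.3077
Noncentrality parameter: δ = d·√n = 0.3077 × √18 = 1.3054
Critical value for a two-sided test at α = 0.05: z_{α/2} = 1.960.
Power = Φ(δ − 1.960) + Φ(−δ − 1.960) = Φ(-0.655) + Φ(-3.265) = 0.2564 + 0.0005 = 0.2569.

Power ≈ 0.257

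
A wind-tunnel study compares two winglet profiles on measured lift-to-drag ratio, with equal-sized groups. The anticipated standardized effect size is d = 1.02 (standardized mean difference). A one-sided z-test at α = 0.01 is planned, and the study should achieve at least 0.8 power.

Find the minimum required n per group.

n = 20 per group

For power 0.8 need Φ(δ − z_{0.01}) = 0.8, so δ = z_{0.01} + z_{0.20} = 2.326 + 0.842 = 3.168.
δ = d·√(n/2) ⇒ n = 2(δ/d)² = 2 × (3.168 / 1.02)² = 19.29.
Rounding up, n = 20 per group.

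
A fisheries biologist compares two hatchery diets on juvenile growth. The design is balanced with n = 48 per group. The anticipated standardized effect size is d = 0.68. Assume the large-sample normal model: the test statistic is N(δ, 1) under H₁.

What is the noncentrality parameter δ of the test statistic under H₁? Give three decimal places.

δ ≈ 3.331

δ = d·√(n/2) = 0.68 × √(48/2) = 3.3313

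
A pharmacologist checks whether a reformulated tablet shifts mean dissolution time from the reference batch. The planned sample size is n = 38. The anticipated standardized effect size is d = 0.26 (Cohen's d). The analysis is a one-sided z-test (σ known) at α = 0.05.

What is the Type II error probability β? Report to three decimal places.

β ≈ 0.517

Noncentrality parameter: δ = d·√n = 0.26 × √38 = 1.6027
Critical value for a one-sided test at α = 0.05: z_α = 1.645.
Power = Φ(δ − 1.645) = Φ(-0.042) = 0.4832.
Type II error: β = 1 − power = 1 − 0.4832 = 0.5168.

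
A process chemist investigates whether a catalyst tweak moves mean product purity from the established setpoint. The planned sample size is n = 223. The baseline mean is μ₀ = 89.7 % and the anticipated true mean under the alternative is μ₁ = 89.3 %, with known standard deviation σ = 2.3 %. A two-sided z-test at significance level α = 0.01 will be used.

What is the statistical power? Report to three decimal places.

Standardized effect: d = |μ₁ − μ₀| / σ = |89.3 − 89.7| / 2.3 = 0.1739
Noncentrality parameter: δ = d·√n = 0.1739 × √223 = 2.5971
Critical value for a two-sided test at α = 0.01: z_{α/2} = 2.576.
Power = Φ(δ − 2.576) + Φ(−δ − 2.576) = Φ(0.021) + Φ(-5.173) = 0.5085 + 0.0000 = 0.5085.

Power ≈ 0.508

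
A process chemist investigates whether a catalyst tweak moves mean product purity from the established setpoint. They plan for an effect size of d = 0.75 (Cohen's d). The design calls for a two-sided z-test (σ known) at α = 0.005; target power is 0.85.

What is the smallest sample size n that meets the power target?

n = 27

For power 0.85 need Φ(δ − z_{0.0025}) = 0.85, so δ = z_{0.0025} + z_{0.15} = 2.807 + 1.036 = 3.843.
(Ignoring the negligible lower-tail rejection probability gives the usual closed-form inversion.)
δ = d·√n ⇒ n = (δ/d)² = (3.843 / 0.75)² = 26.26.
Rounding up, n = 27.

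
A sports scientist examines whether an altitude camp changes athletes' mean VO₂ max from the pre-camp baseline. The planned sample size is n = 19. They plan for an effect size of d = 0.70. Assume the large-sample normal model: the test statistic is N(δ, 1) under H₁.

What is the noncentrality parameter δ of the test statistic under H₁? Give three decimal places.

δ ≈ 3.051

δ = d·√n = 0.70 × √19 = 3.0512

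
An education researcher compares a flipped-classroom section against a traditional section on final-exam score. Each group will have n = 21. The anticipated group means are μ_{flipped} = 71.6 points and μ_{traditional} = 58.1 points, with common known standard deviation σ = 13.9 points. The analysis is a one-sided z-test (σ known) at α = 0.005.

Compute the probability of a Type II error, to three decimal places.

β ≈ 0.284

Standardized effect: d = |μ_{flipped} − μ_{traditional}| / σ = |71.6 − 58.1| / 13.9 = 0.9712
Noncentrality parameter: λ = d·√(n/2) = 0.9712 × √(21/2) = 3.1471
One-sided α = 0.005 → critical value z_{0.005} = 2.576.
Power = Φ(λ − 2.576) = Φ(0.571) = 0.7161.
Type II error: β = 1 − power = 1 − 0.7161 = 0.2839.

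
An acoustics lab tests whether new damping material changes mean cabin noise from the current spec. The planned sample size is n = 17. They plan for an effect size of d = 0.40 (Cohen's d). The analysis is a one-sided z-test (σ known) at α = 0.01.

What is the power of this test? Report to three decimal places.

Power ≈ 0.249

Noncentrality parameter: δ = d·√n = 0.40 × √17 = 1.6492
One-sided α = 0.01 → critical value z_{0.01} = 2.326.
Power = P(Z > 2.326 − δ) = Φ(-0.677) = 0.2492.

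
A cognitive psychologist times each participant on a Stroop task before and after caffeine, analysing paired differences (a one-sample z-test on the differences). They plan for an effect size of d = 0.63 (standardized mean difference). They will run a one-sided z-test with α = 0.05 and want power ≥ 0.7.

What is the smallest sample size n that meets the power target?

Set Φ(δ − 1.645) = 0.7; then δ − 1.645 = Φ⁻¹(0.7) = 0.524, giving δ = 2.169.
δ = d·√n ⇒ n = (δ/d)² = (2.169 / 0.63)² = 11.86.
Round up to the next whole unit.

n = 12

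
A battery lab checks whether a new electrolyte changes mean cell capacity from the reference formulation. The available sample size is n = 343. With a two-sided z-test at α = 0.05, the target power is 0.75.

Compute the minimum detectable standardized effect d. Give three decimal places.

Required noncentrality: δ = z_{0.025} + z_{0.25} = 1.960 + 0.674 = 2.634.
(The second rejection-region term Φ(−δ − z_{α/2}) is negligible and dropped.)
δ = d·√n ⇒ d = δ/√n = 2.634/√343 = 0.1422.

d ≈ 0.142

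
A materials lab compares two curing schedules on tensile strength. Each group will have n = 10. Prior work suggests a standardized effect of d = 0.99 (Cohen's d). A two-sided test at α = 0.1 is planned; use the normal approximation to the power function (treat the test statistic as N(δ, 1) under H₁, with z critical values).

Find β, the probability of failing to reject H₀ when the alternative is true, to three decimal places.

β ≈ 0.285

Noncentrality parameter: δ = d·√(n/2) = 0.99 × √(10/2) = 2.2137
Critical value for a two-sided test at α = 0.1: z_{α/2} = 1.645.
Power = Φ(δ − 1.645) + Φ(−δ − 1.645) = Φ(0.569) + Φ(-3.859) = 0.7153 + 0.0001 = 0.7153.
Type II error: β = 1 − power = 1 − 0.7153 = 0.2847.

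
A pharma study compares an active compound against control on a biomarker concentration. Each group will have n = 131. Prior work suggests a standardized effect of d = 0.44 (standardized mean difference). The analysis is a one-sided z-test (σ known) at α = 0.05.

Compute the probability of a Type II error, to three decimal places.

β ≈ 0.028

Noncentrality parameter: δ = d·√(n/2) = 0.44 × √(131/2) = 3.5610
Critical value for a one-sided test at α = 0.05: z_α = 1.645.
Power = Φ(δ − 1.645) = Φ(1.916) = 0.9723.
Type II error: β = 1 − power = 1 − 0.9723 = 0.0277.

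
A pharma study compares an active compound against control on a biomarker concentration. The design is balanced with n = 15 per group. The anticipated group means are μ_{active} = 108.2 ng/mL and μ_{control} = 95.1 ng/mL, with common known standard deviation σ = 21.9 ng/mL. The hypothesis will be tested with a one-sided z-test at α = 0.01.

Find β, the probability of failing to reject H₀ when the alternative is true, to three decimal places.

Standardized effect: d = |μ_{active} − μ_{control}| / σ = |108.2 − 95.1| / 21.9 = 0.5982
Noncentrality parameter: δ = d·√(n/2) = 0.5982 × √(15/2) = 1.6382
Critical value for a one-sided test at α = 0.01: z_α = 2.326.
Power = P(Z > 2.326 − δ) = Φ(-0.688) = 0.2457.
Type II error: β = 1 − power = 1 − 0.2457 = 0.7543.

β ≈ 0.754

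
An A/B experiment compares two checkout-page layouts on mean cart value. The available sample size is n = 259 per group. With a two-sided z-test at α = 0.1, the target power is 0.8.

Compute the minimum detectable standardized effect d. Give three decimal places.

d ≈ 0.218

Required noncentrality: δ = z_{0.05} + z_{0.20} = 1.645 + 0.842 = 2.486.
(The second rejection-region term Φ(−δ − z_{α/2}) is negligible and dropped.)
δ = d·√(n/2) ⇒ d = δ/√(n/2) = 2.486/√(259/2) = 0.2185.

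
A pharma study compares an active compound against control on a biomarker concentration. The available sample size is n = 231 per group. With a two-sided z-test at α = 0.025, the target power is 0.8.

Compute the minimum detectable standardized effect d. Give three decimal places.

Need Φ(δ − 2.241) = 0.8, so δ = 2.241 + 0.842 = 3.083.
(The second rejection-region term Φ(−δ − z_{α/2}) is negligible and dropped.)
δ = d·√(n/2) ⇒ d = δ/√(n/2) = 3.083/√(231/2) = 0.2869.

d ≈ 0.287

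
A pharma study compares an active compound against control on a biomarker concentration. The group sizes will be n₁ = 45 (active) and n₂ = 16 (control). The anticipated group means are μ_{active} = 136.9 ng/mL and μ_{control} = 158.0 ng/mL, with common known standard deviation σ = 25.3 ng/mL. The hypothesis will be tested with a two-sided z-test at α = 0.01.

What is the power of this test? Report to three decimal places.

Power ≈ 0.614

Standardized effect: d = |μ_{active} − μ_{control}| / σ = |136.9 − 158.0| / 25.3 = 0.8340
Noncentrality parameter: δ = d / √(1/n₁ + 1/n₂) = 0.8340 / √(1/45 + 1/16) = 2.8653
Critical value for a two-sided test at α = 0.01: z_{α/2} = 2.576.
Power = Φ(δ − 2.576) + Φ(−δ − 2.576) = Φ(0.289) + Φ(-5.441) = 0.6139 + 0.0000 = 0.6139.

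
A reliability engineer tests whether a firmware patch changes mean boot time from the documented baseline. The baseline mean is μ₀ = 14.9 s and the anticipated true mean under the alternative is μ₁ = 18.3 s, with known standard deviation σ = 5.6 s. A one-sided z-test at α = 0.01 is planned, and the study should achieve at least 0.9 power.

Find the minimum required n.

n = 36

Standardized effect: d = |μ₁ − μ₀| / σ = |18.3 − 14.9| / 5.6 = 0.6071
Set Φ(δ − 2.326) = 0.9; then δ − 2.326 = Φ⁻¹(0.9) = 1.282, giving δ = 3.608.
δ = d·√n ⇒ n = (δ/d)² = (3.608 / 0.6071)² = 35.31.
Round up to the next whole unit.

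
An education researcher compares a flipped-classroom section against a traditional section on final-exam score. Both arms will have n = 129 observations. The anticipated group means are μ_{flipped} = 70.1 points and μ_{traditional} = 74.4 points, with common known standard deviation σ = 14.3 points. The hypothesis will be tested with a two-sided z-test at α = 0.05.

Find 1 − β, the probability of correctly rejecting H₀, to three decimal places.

Standardized effect: d = |μ_{flipped} − μ_{traditional}| / σ = |70.1 − 74.4| / 14.3 = 0.3007
Noncentrality parameter: δ = d·√(n/2) = 0.3007 × √(129/2) = 2.4150
Critical value for a two-sided test at α = 0.05: z_{α/2} = 1.960.
Power = Φ(δ − 1.960) + Φ(−δ − 1.960) = Φ(0.455) + Φ(-4.375) = 0.6754 + 0.0000 = 0.6755.

Power ≈ 0.675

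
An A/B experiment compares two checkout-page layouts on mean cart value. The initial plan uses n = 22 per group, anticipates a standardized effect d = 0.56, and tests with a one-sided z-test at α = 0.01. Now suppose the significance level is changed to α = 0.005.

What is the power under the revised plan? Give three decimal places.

δ = d·√(n/2) = 0.56 × √(22/2) = 1.8573 (unchanged). New critical value: z_{0.005} = 2.576.
Revised power = Φ(δ − 2.576) = Φ(-0.719) = 0.2362.

Power ≈ 0.236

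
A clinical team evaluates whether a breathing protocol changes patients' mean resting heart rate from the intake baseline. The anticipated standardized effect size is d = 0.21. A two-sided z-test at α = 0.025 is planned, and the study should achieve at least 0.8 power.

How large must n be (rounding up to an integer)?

For power 0.8 need Φ(δ − z_{0.0125}) = 0.8, so δ = z_{0.0125} + z_{0.20} = 2.241 + 0.842 = 3.083.
(For δ > 0 the lower-tail rejection region contributes negligibly to power, so the one-term inversion is standard.)
δ = d·√n ⇒ n = (δ/d)² = (3.083 / 0.21)² = 215.53.
Rounding up, n = 216.

n = 216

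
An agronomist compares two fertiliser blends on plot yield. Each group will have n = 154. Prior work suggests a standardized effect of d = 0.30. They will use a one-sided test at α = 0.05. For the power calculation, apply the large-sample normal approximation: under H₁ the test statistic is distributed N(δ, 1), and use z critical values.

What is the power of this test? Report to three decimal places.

Power ≈ 0.838

Noncentrality parameter: δ = d·√(n/2) = 0.30 × √(154/2) = 2.6325
One-sided α = 0.05 → critical value z_{0.05} = 1.645.
Power = Φ(δ − 1.645) = Φ(0.988) = 0.8383.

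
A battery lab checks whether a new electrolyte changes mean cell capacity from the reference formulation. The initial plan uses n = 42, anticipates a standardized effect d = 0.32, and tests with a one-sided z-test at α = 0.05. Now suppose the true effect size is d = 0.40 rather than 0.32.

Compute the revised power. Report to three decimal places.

With d = 0.40: δ = d·√n = 0.40 × √42 = 2.5923. Critical value z_{0.05} = 1.645.
Revised power = Φ(δ − 1.645) = Φ(0.947) = 0.8283.

Power ≈ 0.828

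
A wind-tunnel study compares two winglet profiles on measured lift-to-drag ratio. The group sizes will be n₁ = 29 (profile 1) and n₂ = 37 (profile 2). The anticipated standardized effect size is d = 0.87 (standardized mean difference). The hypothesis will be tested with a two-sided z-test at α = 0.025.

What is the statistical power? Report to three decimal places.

Power ≈ 0.897

Noncentrality parameter: δ = d / √(1/n₁ + 1/n₂) = 0.87 / √(1/29 + 1/37) = 3.5079
Critical value for a two-sided test at α = 0.025: z_{α/2} = 2.241.
Power = Φ(δ − 2.241) + Φ(−δ − 2.241) = Φ(1.266) + Φ(-5.749) = 0.8973 + 0.0000 = 0.8973.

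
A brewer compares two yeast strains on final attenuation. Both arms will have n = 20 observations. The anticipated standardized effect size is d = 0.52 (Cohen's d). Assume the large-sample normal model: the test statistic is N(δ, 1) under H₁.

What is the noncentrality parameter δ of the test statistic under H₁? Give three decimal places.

δ = d·√(n/2) = 0.52 × √(20/2) = 1.6444

δ ≈ 1.644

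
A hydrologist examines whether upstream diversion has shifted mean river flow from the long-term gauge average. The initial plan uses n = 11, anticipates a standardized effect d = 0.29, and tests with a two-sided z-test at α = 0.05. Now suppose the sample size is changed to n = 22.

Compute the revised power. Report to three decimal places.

With n = 22: δ = d·√n = 0.29 × √22 = 1.3602. Critical value z_{0.025} = 1.960.
Revised power = Φ(δ − 1.960) + Φ(−δ − 1.960) = Φ(-0.600) + Φ(-3.320) = 0.2743 + 0.0004 = 0.2748.

Power ≈ 0.275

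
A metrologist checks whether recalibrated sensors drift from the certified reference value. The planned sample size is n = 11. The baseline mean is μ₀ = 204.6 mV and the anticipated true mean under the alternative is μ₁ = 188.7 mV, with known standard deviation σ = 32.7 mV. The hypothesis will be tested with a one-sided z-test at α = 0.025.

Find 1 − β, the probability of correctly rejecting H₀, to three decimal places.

Power ≈ 0.364

Standardized effect: d = |μ₁ − μ₀| / σ = |188.7 − 204.6| / 32.7 = 0.4862
Noncentrality parameter: δ = d·√n = 0.4862 × √11 = 1.6127
Critical value for a one-sided test at α = 0.025: z_α = 1.960.
Power = P(Z > 1.960 − δ) = Φ(-0.347) = 0.3642.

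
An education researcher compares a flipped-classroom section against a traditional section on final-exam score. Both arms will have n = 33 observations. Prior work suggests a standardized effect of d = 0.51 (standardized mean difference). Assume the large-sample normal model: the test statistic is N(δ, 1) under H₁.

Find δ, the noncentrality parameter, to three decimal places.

δ = d·√(n/2) = 0.51 × √(33/2) = 2.0716

δ ≈ 2.072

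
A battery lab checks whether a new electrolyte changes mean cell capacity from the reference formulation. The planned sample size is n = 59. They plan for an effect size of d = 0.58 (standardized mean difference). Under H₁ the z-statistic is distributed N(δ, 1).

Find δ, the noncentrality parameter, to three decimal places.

δ = d·√n = 0.58 × √59 = 4.4551

δ ≈ 4.455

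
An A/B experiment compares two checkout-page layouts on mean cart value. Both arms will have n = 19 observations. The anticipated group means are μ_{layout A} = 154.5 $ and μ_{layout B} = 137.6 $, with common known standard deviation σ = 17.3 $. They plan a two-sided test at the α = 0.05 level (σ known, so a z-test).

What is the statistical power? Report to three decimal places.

Power ≈ 0.853

Standardized effect: d = |μ_{layout A} − μ_{layout B}| / σ = |154.5 − 137.6| / 17.3 = 0.9769
Noncentrality parameter: δ = d·√(n/2) = 0.9769 × √(19/2) = 3.0109
Critical value for a two-sided test at α = 0.05: z_{α/2} = 1.960.
Power = Φ(δ − 1.960) + Φ(−δ − 1.960) = Φ(1.051) + Φ(-4.971) = 0.8534 + 0.0000 = 0.8534.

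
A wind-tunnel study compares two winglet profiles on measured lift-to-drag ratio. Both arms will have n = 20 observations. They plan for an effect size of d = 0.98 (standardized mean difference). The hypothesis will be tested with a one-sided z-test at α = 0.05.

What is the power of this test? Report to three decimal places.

Power ≈ 0.927

Noncentrality parameter: δ = d·√(n/2) = 0.98 × √(20/2) = 3.0990
Critical value for a one-sided test at α = 0.05: z_α = 1.645.
Power = P(Z > 1.645 − δ) = Φ(1.454) = 0.9271.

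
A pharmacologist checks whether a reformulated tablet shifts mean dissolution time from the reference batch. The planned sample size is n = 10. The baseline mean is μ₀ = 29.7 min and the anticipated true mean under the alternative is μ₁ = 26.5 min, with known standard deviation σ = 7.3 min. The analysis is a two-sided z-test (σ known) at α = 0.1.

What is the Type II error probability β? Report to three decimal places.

β ≈ 0.601

Standardized effect: d = |μ₁ − μ₀| / σ = |26.5 − 29.7| / 7.3 = 0.4384
Noncentrality parameter: δ = d·√n = 0.4384 × √10 = 1.3862
Critical value for a two-sided test at α = 0.1: z_{α/2} = 1.645.
Power = Φ(δ − 1.645) + Φ(−δ − 1.645) = Φ(-0.259) + Φ(-3.031) = 0.3980 + 0.0012 = 0.3992.
Type II error: β = 1 − power = 1 − 0.3992 = 0.6008.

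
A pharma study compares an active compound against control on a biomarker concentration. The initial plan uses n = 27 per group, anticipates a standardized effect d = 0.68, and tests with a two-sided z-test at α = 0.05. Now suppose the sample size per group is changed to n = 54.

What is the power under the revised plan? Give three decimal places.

Power ≈ 0.942

With n = 54 per group: δ = d·√(n/2) = 0.68 × √(54/2) = 3.5334. Critical value z_{0.025} = 1.960.
Revised power = Φ(δ − 1.960) + Φ(−δ − 1.960) = Φ(1.573) + Φ(-5.493) = 0.9422 + 0.0000 = 0.9422.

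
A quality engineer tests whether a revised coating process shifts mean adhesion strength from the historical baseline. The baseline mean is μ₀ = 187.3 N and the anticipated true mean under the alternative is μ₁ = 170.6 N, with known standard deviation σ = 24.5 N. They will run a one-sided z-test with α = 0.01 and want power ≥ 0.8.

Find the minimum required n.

Standardized effect: d = |μ₁ − μ₀| / σ = |170.6 − 187.3| / 24.5 = 0.6816
For power 0.8 need Φ(δ − z_{0.01}) = 0.8, so δ = z_{0.01} + z_{0.20} = 2.326 + 0.842 = 3.168.
δ = d·√n ⇒ n = (δ/d)² = (3.168 / 0.6816)² = 21.60.
Rounding up, n = 22.

n = 22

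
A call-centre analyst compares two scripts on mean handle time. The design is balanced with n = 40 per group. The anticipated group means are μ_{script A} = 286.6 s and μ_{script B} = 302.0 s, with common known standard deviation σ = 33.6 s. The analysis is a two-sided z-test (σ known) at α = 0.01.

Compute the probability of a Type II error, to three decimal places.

Standardized effect: d = |μ_{script A} − μ_{script B}| / σ = |286.6 − 302.0| / 33.6 = 0.4583
Noncentrality parameter: δ = d·√(n/2) = 0.4583 × √(40/2) = 2.0497
Two-sided α = 0.01 → critical value z_{0.005} = 2.576.
Power = Φ(δ − 2.576) + Φ(−δ − 2.576) = Φ(-0.526) + Φ(-4.626) = 0.2994 + 0.0000 = 0.2994.
Type II error: β = 1 − power = 1 − 0.2994 = 0.7006.

β ≈ 0.701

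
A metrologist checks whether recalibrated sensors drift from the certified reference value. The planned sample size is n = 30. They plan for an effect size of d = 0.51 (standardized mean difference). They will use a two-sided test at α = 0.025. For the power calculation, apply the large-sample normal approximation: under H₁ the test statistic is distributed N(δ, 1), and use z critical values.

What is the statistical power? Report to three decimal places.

Noncentrality parameter: δ = d·√n = 0.51 × √30 = 2.7934
Two-sided α = 0.025 → critical value z_{0.0125} = 2.241.
Power = Φ(δ − 2.241) + Φ(−δ − 2.241) = Φ(0.552) + Φ(-5.035) = 0.7095 + 0.0000 = 0.7095.

Power ≈ 0.710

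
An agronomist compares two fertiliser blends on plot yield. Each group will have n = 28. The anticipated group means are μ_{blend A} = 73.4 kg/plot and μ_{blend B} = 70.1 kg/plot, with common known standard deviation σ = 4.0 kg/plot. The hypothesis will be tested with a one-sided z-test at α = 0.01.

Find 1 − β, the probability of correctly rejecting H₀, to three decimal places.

Standardized effect: d = |μ_{blend A} − μ_{blend B}| / σ = |73.4 − 70.1| / 4.0 = 0.8250
Noncentrality parameter: δ = d·√(n/2) = 0.8250 × √(28/2) = 3.0869
One-sided α = 0.01 → critical value z_{0.01} = 2.326.
Power = Φ(δ − 2.326) = Φ(0.761) = 0.7765.

Power ≈ 0.777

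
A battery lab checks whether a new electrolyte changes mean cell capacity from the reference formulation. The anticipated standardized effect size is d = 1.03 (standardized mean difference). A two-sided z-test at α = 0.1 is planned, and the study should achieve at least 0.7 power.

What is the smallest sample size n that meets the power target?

n = 5

Set Φ(δ − 1.645) = 0.7; then δ − 1.645 = Φ⁻¹(0.7) = 0.524, giving δ = 2.169.
(For δ > 0 the lower-tail rejection region contributes negligibly to power, so the one-term inversion is standard.)
δ = d·√n ⇒ n = (δ/d)² = (2.169 / 1.03)² = 4.44.
Round up to the next whole unit.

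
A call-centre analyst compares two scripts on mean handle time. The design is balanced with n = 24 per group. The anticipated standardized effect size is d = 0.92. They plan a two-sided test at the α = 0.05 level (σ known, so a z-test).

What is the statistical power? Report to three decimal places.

Power ≈ 0.890

Noncentrality parameter: λ = d·√(n/2) = 0.92 × √(24/2) = 3.1870
Two-sided α = 0.05 → critical value z_{0.025} = 1.960.
Power = Φ(λ − 1.960) + Φ(−λ − 1.960) = Φ(1.227) + Φ(-5.147) = 0.8901 + 0.0000 = 0.8901.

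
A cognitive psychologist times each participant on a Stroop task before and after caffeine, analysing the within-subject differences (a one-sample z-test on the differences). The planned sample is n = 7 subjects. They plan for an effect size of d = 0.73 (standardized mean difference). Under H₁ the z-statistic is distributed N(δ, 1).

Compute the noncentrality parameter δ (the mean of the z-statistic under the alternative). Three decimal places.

The noncentrality parameter scales effect size by the design's sample-size factor: δ = d·√n = 0.73 × √7 = 1.9314

δ ≈ 1.931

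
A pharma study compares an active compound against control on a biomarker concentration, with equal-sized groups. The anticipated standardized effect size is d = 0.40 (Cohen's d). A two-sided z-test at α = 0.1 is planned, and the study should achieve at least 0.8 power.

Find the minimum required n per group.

For power 0.8 need Φ(δ − z_{0.05}) = 0.8, so δ = z_{0.05} + z_{0.20} = 1.645 + 0.842 = 2.486.
(For δ > 0 the lower-tail rejection region contributes negligibly to power, so the one-term inversion is standard.)
δ = d·√(n/2) ⇒ n = 2(δ/d)² = 2 × (2.486 / 0.40)² = 77.28.
Rounding up, n = 78 per group.

n = 78 per group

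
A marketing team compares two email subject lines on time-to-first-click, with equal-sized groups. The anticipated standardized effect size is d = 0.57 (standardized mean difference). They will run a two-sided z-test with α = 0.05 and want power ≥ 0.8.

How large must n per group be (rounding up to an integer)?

n = 49 per group

For power 0.8 need Φ(δ − z_{0.025}) = 0.8, so δ = z_{0.025} + z_{0.20} = 1.960 + 0.842 = 2.802.
(The Φ(−δ − z_{α/2}) term is vanishingly small for δ > 0 and is dropped in the standard sample-size formula.)
δ = d·√(n/2) ⇒ n = 2(δ/d)² = 2 × (2.802 / 0.57)² = 48.32.
Round up to the next whole unit.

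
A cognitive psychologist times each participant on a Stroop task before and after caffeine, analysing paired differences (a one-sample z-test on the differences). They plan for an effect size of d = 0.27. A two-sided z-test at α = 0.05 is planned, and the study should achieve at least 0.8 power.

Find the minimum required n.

n = 108

For power 0.8 need Φ(δ − z_{0.025}) = 0.8, so δ = z_{0.025} + z_{0.20} = 1.960 + 0.842 = 2.802.
(The Φ(−δ − z_{α/2}) term is vanishingly small for δ > 0 and is dropped in the standard sample-size formula.)
δ = d·√n ⇒ n = (δ/d)² = (2.802 / 0.27)² = 107.67.
Rounding up, n = 108.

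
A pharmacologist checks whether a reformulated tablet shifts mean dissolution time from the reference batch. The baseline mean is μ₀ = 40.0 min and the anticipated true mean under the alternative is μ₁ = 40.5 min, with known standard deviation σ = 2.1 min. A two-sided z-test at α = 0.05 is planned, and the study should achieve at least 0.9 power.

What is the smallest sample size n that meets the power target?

n = 186

Standardized effect: d = |μ₁ − μ₀| / σ = |40.5 − 40.0| / 2.1 = 0.2381
Set Φ(δ − 1.960) = 0.9; then δ − 1.960 = Φ⁻¹(0.9) = 1.282, giving δ = 3.242.
(Ignoring the negligible lower-tail rejection probability gives the usual closed-form inversion.)
δ = d·√n ⇒ n = (δ/d)² = (3.242 / 0.2381)² = 185.35.
Round up to the next whole unit.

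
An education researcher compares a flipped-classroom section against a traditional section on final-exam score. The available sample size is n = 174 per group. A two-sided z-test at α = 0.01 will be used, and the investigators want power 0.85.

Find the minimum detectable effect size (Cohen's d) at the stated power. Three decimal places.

Required noncentrality: δ = z_{0.005} + z_{0.15} = 2.576 + 1.036 = 3.612.
(Lower-tail contribution to power is negligible for δ > 0.)
δ = d·√(n/2) ⇒ d = δ/√(n/2) = 3.612/√(174/2) = 0.3873.

d ≈ 0.387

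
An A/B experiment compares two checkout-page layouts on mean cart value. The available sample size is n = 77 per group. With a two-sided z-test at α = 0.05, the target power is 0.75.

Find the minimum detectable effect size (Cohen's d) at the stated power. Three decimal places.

Required noncentrality: δ = z_{0.025} + z_{0.25} = 1.960 + 0.674 = 2.634.
(The second rejection-region term Φ(−δ − z_{α/2}) is negligible and dropped.)
δ = d·√(n/2) ⇒ d = δ/√(n/2) = 2.634/√(77/2) = 0.4246.

d ≈ 0.425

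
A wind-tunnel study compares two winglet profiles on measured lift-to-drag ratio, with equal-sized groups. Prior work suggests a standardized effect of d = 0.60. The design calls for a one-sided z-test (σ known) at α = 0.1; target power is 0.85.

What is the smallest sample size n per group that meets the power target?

n = 30 per group

For power 0.85 need Φ(δ − z_{0.1}) = 0.85, so δ = z_{0.1} + z_{0.15} = 1.282 + 1.036 = 2.318.
δ = d·√(n/2) ⇒ n = 2(δ/d)² = 2 × (2.318 / 0.60)² = 29.85.
Rounding up, n = 30 per group.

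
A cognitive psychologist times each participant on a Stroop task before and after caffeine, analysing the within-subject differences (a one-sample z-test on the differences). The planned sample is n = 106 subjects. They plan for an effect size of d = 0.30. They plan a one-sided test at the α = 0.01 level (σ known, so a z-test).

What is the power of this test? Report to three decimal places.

Noncentrality parameter: δ = d·√n = 0.30 × √106 = 3.0887
Critical value for a one-sided test at α = 0.01: z_α = 2.326.
Power = Φ(δ − 2.326) = Φ(0.762) = 0.7771.

Power ≈ 0.777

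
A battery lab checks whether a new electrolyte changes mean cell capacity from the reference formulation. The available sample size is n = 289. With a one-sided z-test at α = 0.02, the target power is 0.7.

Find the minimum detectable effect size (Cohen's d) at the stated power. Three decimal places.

Need Φ(δ − 2.054) = 0.7, so δ = 2.054 + 0.524 = 2.578.
δ = d·√n ⇒ d = δ/√n = 2.578/√289 = 0.1517.

d ≈ 0.152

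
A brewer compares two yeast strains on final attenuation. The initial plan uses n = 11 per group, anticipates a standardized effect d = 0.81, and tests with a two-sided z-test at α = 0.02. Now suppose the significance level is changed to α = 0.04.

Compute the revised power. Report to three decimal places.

Power ≈ 0.439

δ = d·√(n/2) = 0.81 × √(11/2) = 1.8996 (unchanged). New critical value: z_{0.02} = 2.054.
Revised power = Φ(δ − 2.054) + Φ(−δ − 2.054) = Φ(-0.154) + Φ(-3.953) = 0.4388 + 0.0000 = 0.4388.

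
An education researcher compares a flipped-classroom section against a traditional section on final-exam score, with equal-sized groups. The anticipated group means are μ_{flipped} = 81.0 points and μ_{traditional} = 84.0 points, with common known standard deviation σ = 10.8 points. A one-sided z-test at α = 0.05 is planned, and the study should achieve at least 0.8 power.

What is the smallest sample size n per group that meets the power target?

Standardized effect: d = |μ_{flipped} − μ_{traditional}| / σ = |81.0 − 84.0| / 10.8 = 0.2778
Set Φ(δ − 1.645) = 0.8; then δ − 1.645 = Φ⁻¹(0.8) = 0.842, giving δ = 2.486.
δ = d·√(n/2) ⇒ n = 2(δ/d)² = 2 × (2.486 / 0.2778)² = 160.25.
Round up to the next whole unit.

n = 161 per group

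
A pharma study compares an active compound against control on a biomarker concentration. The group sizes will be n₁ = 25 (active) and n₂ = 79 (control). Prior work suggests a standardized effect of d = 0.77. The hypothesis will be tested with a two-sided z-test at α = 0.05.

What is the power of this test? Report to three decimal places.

Noncentrality parameter: δ = d / √(1/n₁ + 1/n₂) = 0.77 / √(1/25 + 1/79) = 3.3555
Two-sided α = 0.05 → critical value z_{0.025} = 1.960.
Power = Φ(δ − 1.960) + Φ(−δ − 1.960) = Φ(1.396) + Φ(-5.315) = 0.9186 + 0.0000 = 0.9186.

Power ≈ 0.919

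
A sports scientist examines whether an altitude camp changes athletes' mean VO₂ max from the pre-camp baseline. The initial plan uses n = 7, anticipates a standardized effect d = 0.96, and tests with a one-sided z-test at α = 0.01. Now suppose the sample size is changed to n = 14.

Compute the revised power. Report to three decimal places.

With n = 14: δ = d·√n = 0.96 × √14 = 3.5920. Critical value z_{0.01} = 2.326.
Revised power = Φ(δ − 2.326) = Φ(1.266) = 0.8972.

Power ≈ 0.897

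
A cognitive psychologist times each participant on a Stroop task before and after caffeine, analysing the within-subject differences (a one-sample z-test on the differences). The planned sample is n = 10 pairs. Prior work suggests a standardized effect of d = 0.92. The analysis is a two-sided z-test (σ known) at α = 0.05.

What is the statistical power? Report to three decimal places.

Noncentrality parameter: δ = d·√n = 0.92 × √10 = 2.9093
Two-sided α = 0.05 → critical value z_{0.025} = 1.960.
Power = Φ(δ − 1.960) + Φ(−δ − 1.960) = Φ(0.949) + Φ(-4.869) = 0.8288 + 0.0000 = 0.8288.

Power ≈ 0.829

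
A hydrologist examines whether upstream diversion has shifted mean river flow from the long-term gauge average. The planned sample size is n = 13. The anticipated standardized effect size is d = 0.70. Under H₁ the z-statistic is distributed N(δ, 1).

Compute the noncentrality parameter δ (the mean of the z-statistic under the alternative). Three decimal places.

The noncentrality parameter scales effect size by the design's sample-size factor: δ = d·√n = 0.70 × √13 = 2.5239

δ ≈ 2.524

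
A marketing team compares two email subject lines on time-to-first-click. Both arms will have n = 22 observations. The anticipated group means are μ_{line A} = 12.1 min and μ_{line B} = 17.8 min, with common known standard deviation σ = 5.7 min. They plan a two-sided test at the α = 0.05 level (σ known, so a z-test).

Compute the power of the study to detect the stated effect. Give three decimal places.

Power ≈ 0.913

Standardized effect: d = |μ_{line A} − μ_{line B}| / σ = |12.1 − 17.8| / 5.7 = 1.0000
Noncentrality parameter: δ = d·√(n/2) = 1.0000 × √(22/2) = 3.3166
Critical value for a two-sided test at α = 0.05: z_{α/2} = 1.960.
Power = Φ(δ − 1.960) + Φ(−δ − 1.960) = Φ(1.357) + Φ(-5.277) = 0.9126 + 0.0000 = 0.9126.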